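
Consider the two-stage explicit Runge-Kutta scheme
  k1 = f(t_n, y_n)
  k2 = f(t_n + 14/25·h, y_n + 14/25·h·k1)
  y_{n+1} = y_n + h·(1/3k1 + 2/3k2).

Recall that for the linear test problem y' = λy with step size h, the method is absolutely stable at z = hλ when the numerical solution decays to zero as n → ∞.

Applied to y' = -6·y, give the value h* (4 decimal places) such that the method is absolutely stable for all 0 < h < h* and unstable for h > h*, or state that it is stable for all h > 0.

Set f=λy, z=hλ:
  k1=λy_n ⇒ h·k1=z·y_n;  k2=λ(1+14/25z)y_n ⇒ h·k2=z(1+14/25z)y_n
  y_{n+1}/y_n = 1 + 1/3z + 2/3z(1+14/25z) = 1 + z + 28/75z²
  so R(z) = 1 + z + 28/75z².

Need |R(x)|<1, x<0.
x=-0.84: |R|=0.4234
R=1: x+28/75x²=0 ⇒ x=−75/28=-2.6786; min R=1−1/(4·28/75)=0.3304>−1
Confirm numerically:
  x=-2.365: |R|=0.72314 <1
  x=-1.564: |R|=0.34921 <1
  x=-1.470: |R|=0.33674 <1
  x=-1.404: |R|=0.33192 <1
  x=-3.265: |R|=1.71482 >1
  x=-3.244: |R|=1.68479 >1
Interval (-2.6786, 0).

(-2.6786,0); λ=-6 ⇒ h* = (75/28)/6 = 0.4464.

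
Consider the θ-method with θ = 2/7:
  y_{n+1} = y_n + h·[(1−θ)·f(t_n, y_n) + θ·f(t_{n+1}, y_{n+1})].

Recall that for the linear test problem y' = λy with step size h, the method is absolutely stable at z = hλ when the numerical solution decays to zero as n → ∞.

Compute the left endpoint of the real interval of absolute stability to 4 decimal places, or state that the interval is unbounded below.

z* = -4.6667.

With y'=λy (z=hλ):
  y_{n+1} = y_n + z·[5/7·y_n + 2/7·y_{n+1}] ⇒ (1 − 2/7z)y_{n+1} = (1 + 5/7z)y_n
  R(z) = (1 + 5/7z)/(1 − 2/7z).

Boundary: |R(x)|=1, x<0.
x=-0.78: |R|=0.3621
R=−1: 1+5/7x = −1+2/7x ⇒ -3/7x=2 ⇒ x=2/(-3/7)=-4.6667
Confirm numerically:
  x=-4.555: |R|=0.97921 <1
  x=-4.304: |R|=0.93029 <1
  x=-3.775: |R|=0.81615 <1
  x=-5.134: |R|=1.08119 >1
  x=-4.842: |R|=1.03153 >1
Stable set (-4.6667, 0).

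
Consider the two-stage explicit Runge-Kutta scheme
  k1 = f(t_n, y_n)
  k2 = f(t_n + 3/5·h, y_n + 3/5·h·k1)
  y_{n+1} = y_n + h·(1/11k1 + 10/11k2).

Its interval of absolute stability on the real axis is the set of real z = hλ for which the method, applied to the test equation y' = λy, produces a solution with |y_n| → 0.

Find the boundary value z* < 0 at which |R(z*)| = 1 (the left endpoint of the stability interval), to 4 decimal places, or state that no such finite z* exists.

z* = -1.8333.

On y'=λy, z=hλ:
  k1=λy_n ⇒ h·k1=z·y_n;  k2=λ(1+3/5z)y_n ⇒ h·k2=z(1+3/5z)y_n
  y_{n+1}/y_n = 1 + 1/11z + 10/11z(1+3/5z) = 1 + z + 6/11z²
  so R(z) = 1 + z + 6/11z².

Find x<0 with |R(x)|<1.
x=-0.47: |R|=0.6505
R=1: x+6/11x²=0 ⇒ x=−11/6=-1.8333; min R=1−1/(4·6/11)=0.5417>−1
Confirm numerically:
  x=-1.750: |R|=0.92045 <1
  x=-1.713: |R|=0.88756 <1
  x=-1.626: |R|=0.81611 <1
  x=-2.420: |R|=1.77440 >1
  x=-2.162: |R|=1.38759 >1
Stable set (-1.8333, 0).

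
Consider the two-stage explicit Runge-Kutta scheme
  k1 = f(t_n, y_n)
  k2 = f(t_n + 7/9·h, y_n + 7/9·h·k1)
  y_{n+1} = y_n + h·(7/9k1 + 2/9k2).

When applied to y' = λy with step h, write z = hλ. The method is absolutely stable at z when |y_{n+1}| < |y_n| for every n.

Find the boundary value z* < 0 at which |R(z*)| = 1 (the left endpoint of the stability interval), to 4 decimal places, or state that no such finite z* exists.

Test eqn y'=λy, z=hλ:
  k1=λy_n ⇒ h·k1=z·y_n;  k2=λ(1+7/9z)y_n ⇒ h·k2=z(1+7/9z)y_n
  y_{n+1}/y_n = 1 + 7/9z + 2/9z(1+7/9z) = 1 + z + 14/81z²
  so R(z) = 1 + z + 14/81z².

Find x<0 with |R(x)|<1.
x=-1.64: |R|=0.1751
R=1: x+14/81x²=0 ⇒ x=−81/14=-5.7857; min R=1−1/(4·14/81)=-0.4464>−1
Confirm numerically:
  x=-3.986: |R|=0.23989 <1
  x=-3.141: |R|=0.43579 <1
  x=-2.981: |R|=0.44509 <1
  x=-6.200: |R|=1.44395 >1
  x=-5.949: |R|=1.16789 >1
Interval (-5.7857, 0).

z* = -5.7857.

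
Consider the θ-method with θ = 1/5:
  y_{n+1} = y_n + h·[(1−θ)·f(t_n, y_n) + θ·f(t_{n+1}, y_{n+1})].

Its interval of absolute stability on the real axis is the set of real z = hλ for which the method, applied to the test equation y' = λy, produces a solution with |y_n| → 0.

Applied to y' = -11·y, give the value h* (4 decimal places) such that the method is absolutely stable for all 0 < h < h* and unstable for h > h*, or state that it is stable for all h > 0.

(-3.3333,0); λ=-11 ⇒ h* = (10/3)/11 = 0.3030.

Test eqn y'=λy, z=hλ:
  y_{n+1} = y_n + z·[4/5·y_n + 1/5·y_{n+1}] ⇒ (1 − 1/5z)y_{n+1} = (1 + 4/5z)y_n
  ⇒ R(z) = (1 + 4/5z)/(1 − 1/5z).

Solve |R(x)|<1 on ℝ⁻.
x=-1.56: |R|=0.1890
R=−1: 1+4/5x = −1+1/5x ⇒ -3/5x=2 ⇒ x=2/(-3/5)=-3.3333
Confirm numerically:
  x=-2.475: |R|=0.65552 <1
  x=-1.665: |R|=0.24906 <1
  x=-1.363: |R|=0.07104 <1
  x=-3.661: |R|=1.11350 >1
  x=-3.413: |R|=1.02841 >1
Interval (-3.3333, 0).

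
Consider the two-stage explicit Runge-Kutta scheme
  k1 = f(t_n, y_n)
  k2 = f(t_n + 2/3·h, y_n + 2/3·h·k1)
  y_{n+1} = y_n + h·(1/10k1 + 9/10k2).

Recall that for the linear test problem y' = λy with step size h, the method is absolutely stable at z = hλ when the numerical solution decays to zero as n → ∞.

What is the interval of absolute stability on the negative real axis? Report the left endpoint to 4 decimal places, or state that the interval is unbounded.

With y'=λy (z=hλ):
  k1=λy_n ⇒ h·k1=z·y_n;  k2=λ(1+2/3z)y_n ⇒ h·k2=z(1+2/3z)y_n
  y_{n+1}/y_n = 1 + 1/10z + 9/10z(1+2/3z) = 1 + z + 3/5z²
  Hence R(z) = 1 + z + 3/5z².

Need |R(x)|<1, x<0.
x=-0.97: |R|=0.5945
R=1: x+3/5x²=0 ⇒ x=−5/3=-1.6667; min R=1−1/(4·3/5)=0.5833>−1
Confirm numerically:
  x=-1.487: |R|=0.83970 <1
  x=-1.361: |R|=0.75039 <1
  x=-0.705: |R|=0.59322 <1
  x=-2.252: |R|=1.79090 >1
  x=-1.858: |R|=1.21330 >1
  x=-1.690: |R|=1.02366 >1
Interval (-1.6667, 0).

(-1.6667, 0).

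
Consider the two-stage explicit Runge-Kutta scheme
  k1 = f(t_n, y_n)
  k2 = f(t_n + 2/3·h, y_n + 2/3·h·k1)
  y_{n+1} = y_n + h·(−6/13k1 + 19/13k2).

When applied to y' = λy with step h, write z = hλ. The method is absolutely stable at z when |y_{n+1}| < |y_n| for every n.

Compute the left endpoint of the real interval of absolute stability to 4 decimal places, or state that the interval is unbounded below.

Set f=λy, z=hλ:
  k1=λy_n ⇒ h·k1=z·y_n;  k2=λ(1+2/3z)y_n ⇒ h·k2=z(1+2/3z)y_n
  y_{n+1}/y_n = 1 − 6/13z + 19/13z(1+2/3z) = 1 + z + 38/39z²
  R(z) = 1 + z + 38/39z².

Boundary: |R(x)|=1, x<0.
x=-0.82: |R|=0.8352
R=1: x+38/39x²=0 ⇒ x=−39/38=-1.0263; min R=1−1/(4·38/39)=0.7434>−1
Confirm numerically:
  x=-0.817: |R|=0.83337 <1
  x=-0.815: |R|=0.83219 <1
  x=-0.743: |R|=0.79489 <1
  x=-0.688: |R|=0.77321 <1
  x=-1.438: |R|=1.57682 >1
  x=-1.246: |R|=1.26671 >1
  x=-1.157: |R|=1.14732 >1
So |R|<1 on (-1.0263, 0).

left endpoint -1.0263.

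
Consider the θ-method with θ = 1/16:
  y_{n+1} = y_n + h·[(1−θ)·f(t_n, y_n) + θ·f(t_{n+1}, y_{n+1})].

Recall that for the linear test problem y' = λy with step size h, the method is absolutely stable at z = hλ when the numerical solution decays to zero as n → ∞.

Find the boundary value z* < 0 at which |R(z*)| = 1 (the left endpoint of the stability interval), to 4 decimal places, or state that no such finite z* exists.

On y'=λy, z=hλ:
  y_{n+1} = y_n + z·[15/16·y_n + 1/16·y_{n+1}] ⇒ (1 − 1/16z)y_{n+1} = (1 + 15/16z)y_n
  ⇒ R(z) = (1 + 15/16z)/(1 − 1/16z).

Solve |R(x)|<1 on ℝ⁻.
x=-0.68: |R|=0.3477
R=−1: 1+15/16x = −1+1/16x ⇒ -7/8x=2 ⇒ x=2/(-7/8)=-2.2857
Confirm numerically:
  x=-1.438: |R|=0.31942 <1
  x=-1.379: |R|=0.26958 <1
  x=-0.981: |R|=0.07567 <1
  x=-0.933: |R|=0.11841 <1
  x=-2.522: |R|=1.17860 >1
  x=-2.340: |R|=1.04144 >1
Interval (-2.2857, 0).

left endpoint -2.2857.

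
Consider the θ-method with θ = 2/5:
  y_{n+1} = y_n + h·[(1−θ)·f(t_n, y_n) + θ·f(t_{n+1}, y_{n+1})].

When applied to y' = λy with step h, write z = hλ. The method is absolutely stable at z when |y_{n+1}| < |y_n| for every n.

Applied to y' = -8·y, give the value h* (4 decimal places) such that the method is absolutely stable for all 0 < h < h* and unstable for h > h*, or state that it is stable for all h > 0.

On y'=λy, z=hλ:
  y_{n+1} = y_n + z·[3/5·y_n + 2/5·y_{n+1}] ⇒ (1 − 2/5z)y_{n+1} = (1 + 3/5z)y_n
  ⇒ R(z) = (1 + 3/5z)/(1 − 2/5z).

Find x<0 with |R(x)|<1.
x=-1.69: |R|=0.0084
R=−1: 1+3/5x = −1+2/5x ⇒ -1/5x=2 ⇒ x=2/(-1/5)=-10.0000
Confirm numerically:
  x=-9.138: |R|=0.96297 <1
  x=-7.229: |R|=0.85759 <1
  x=-6.835: |R|=0.83048 <1
  x=-10.390: |R|=1.01513 >1
  x=-10.106: |R|=1.00420 >1
So |R|<1 on (-10.0000, 0).

(-10.0000,0); λ=-8 ⇒ h* = (10)/8 = 1.2500.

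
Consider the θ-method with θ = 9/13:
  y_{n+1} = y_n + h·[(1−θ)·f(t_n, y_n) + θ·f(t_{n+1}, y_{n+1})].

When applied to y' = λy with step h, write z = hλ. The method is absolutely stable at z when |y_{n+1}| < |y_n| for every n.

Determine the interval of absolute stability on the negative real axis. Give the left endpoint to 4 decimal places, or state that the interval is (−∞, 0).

interval (−∞, 0).

On y'=λy, z=hλ:
  y_{n+1} = y_n + z·[4/13·y_n + 9/13·y_{n+1}] ⇒ (1 − 9/13z)y_{n+1} = (1 + 4/13z)y_n
  Hence R(z) = (1 + 4/13z)/(1 − 9/13z).

Solve |R(x)|<1 on ℝ⁻.
x=-0.84: |R|=0.4689
x=-2: |R|=0.1613
x=-10: |R|=0.2621
x=-100: |R|=0.4239
θ=9/13≥1/2 ⇒ |1+4/13x|<|1−9/13x| ∀x<0 ⇒ unbounded interval.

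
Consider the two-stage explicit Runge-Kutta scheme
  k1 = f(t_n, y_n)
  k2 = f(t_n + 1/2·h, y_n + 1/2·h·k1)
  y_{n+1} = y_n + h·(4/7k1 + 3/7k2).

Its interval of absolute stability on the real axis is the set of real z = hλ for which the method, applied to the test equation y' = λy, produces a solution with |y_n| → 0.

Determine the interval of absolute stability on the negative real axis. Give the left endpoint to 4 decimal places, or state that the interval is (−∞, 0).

With y'=λy (z=hλ):
  k1=λy_n ⇒ h·k1=z·y_n;  k2=λ(1+1/2z)y_n ⇒ h·k2=z(1+1/2z)y_n
  y_{n+1}/y_n = 1 + 4/7z + 3/7z(1+1/2z) = 1 + z + 3/14z²
  ⇒ R(z) = 1 + z + 3/14z².

Find x<0 with |R(x)|<1.
x=-1.41: |R|=0.0160
R=1: x+3/14x²=0 ⇒ x=−14/3=-4.6667; min R=1−1/(4·3/14)=-0.1667>−1
Confirm numerically:
  x=-3.516: |R|=0.13305 <1
  x=-3.340: |R|=0.05049 <1
  x=-2.530: |R|=0.15838 <1
  x=-4.843: |R|=1.18300 >1
  x=-4.754: |R|=1.08897 >1
  x=-4.710: |R|=1.04374 >1
Interval (-4.6667, 0).

(-4.6667, 0).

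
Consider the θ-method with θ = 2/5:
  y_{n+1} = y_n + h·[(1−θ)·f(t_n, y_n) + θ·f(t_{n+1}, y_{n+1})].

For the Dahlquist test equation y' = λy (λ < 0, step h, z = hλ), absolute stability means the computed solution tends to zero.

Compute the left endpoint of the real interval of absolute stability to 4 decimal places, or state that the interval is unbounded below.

With y'=λy (z=hλ):
  y_{n+1} = y_n + z·[3/5·y_n + 2/5·y_{n+1}] ⇒ (1 − 2/5z)y_{n+1} = (1 + 3/5z)y_n
  ⇒ R(z) = (1 + 3/5z)/(1 − 2/5z).

Boundary: |R(x)|=1, x<0.
x=-1.15: |R|=0.2123
R=−1: 1+3/5x = −1+2/5x ⇒ -1/5x=2 ⇒ x=2/(-1/5)=-10.0000
Confirm numerically:
  x=-9.253: |R|=0.96822 <1
  x=-8.179: |R|=0.91474 <1
  x=-6.698: |R|=0.82050 <1
  x=-10.425: |R|=1.01644 >1
  x=-10.171: |R|=1.00675 >1
  x=-10.055: |R|=1.00219 >1
Interval (-10.0000, 0).

z* = -10.0000.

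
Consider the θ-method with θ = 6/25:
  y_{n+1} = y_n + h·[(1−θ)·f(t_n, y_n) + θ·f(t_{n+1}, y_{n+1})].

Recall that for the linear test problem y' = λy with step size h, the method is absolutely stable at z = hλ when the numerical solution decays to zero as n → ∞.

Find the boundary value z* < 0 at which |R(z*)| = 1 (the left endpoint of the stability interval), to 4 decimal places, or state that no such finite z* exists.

left endpoint -3.8462.

On y'=λy, z=hλ:
  y_{n+1} = y_n + z·[19/25·y_n + 6/25·y_{n+1}] ⇒ (1 − 6/25z)y_{n+1} = (1 + 19/25z)y_n
  so R(z) = (1 + 19/25z)/(1 − 6/25z).

Need |R(x)|<1, x<0.
x=-1.16: |R|=0.0926
R=−1: 1+19/25x = −1+6/25x ⇒ -13/25x=2 ⇒ x=2/(-13/25)=-3.8462
Confirm numerically:
  x=-3.462: |R|=0.89089 <1
  x=-2.617: |R|=0.60741 <1
  x=-2.452: |R|=0.54361 <1
  x=-2.420: |R|=0.53087 <1
  x=-4.346: |R|=1.12722 >1
  x=-4.252: |R|=1.10445 >1
  x=-4.171: |R|=1.08442 >1
Stable set (-3.8462, 0).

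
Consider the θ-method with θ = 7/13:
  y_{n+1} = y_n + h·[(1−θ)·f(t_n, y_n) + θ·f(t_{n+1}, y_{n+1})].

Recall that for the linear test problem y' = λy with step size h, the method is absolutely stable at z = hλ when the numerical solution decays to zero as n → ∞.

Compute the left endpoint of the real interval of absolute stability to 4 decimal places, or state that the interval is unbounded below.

Set f=λy, z=hλ:
  y_{n+1} = y_n + z·[6/13·y_n + 7/13·y_{n+1}] ⇒ (1 − 7/13z)y_{n+1} = (1 + 6/13z)y_n
  R(z) = (1 + 6/13z)/(1 − 7/13z).

Boundary: |R(x)|=1, x<0.
x=-1.35: |R|=0.2183
x=-2: |R|=0.0370
x=-10: |R|=0.5663
x=-100: |R|=0.8233
θ=7/13≥1/2 ⇒ |1+6/13x|<|1−7/13x| ∀x<0 ⇒ interval (−∞,0).

(−∞, 0) — no finite endpoint.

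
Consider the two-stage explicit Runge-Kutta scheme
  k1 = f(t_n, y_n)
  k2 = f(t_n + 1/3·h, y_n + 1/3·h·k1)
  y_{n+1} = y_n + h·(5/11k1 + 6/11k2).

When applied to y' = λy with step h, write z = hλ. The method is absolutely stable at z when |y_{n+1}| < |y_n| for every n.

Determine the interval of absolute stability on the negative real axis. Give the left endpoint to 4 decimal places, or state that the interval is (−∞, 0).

(-5.5000, 0).

Test eqn y'=λy, z=hλ:
  k1=λy_n ⇒ h·k1=z·y_n;  k2=λ(1+1/3z)y_n ⇒ h·k2=z(1+1/3z)y_n
  y_{n+1}/y_n = 1 + 5/11z + 6/11z(1+1/3z) = 1 + z + 2/11z²
  R(z) = 1 + z + 2/11z².

Find x<0 with |R(x)|<1.
x=-1.41: |R|=0.0485
R=1: x+2/11x²=0 ⇒ x=−11/2=-5.5000; min R=1−1/(4·2/11)=-0.3750>−1
Confirm numerically:
  x=-5.433: |R|=0.93382 <1
  x=-5.162: |R|=0.68277 <1
  x=-2.849: |R|=0.37322 <1
  x=-2.200: |R|=0.32000 <1
  x=-5.985: |R|=1.52777 >1
  x=-5.862: |R|=1.38583 >1
  x=-5.670: |R|=1.17525 >1
So |R|<1 on (-5.5000, 0).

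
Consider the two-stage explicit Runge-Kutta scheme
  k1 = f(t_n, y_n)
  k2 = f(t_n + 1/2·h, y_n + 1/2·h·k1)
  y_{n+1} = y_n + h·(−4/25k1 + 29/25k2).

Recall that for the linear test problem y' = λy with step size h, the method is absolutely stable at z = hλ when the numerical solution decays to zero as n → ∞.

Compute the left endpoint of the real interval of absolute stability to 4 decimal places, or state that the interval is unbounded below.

left endpoint -1.7241.

With y'=λy (z=hλ):
  k1=λy_n ⇒ h·k1=z·y_n;  k2=λ(1+1/2z)y_n ⇒ h·k2=z(1+1/2z)y_n
  y_{n+1}/y_n = 1 − 4/25z + 29/25z(1+1/2z) = 1 + z + 29/50z²
  ⇒ R(z) = 1 + z + 29/50z².

Boundary: |R(x)|=1, x<0.
x=-0.49: |R|=0.6493
R=1: x+29/50x²=0 ⇒ x=−50/29=-1.7241; min R=1−1/(4·29/50)=0.5690>−1
Confirm numerically:
  x=-1.645: |R|=0.92449 <1
  x=-1.428: |R|=0.75473 <1
  x=-0.996: |R|=0.57937 <1
  x=-2.177: |R|=1.57181 >1
  x=-2.171: |R|=1.56268 >1
  x=-1.923: |R|=1.22180 >1
Stable set (-1.7241, 0).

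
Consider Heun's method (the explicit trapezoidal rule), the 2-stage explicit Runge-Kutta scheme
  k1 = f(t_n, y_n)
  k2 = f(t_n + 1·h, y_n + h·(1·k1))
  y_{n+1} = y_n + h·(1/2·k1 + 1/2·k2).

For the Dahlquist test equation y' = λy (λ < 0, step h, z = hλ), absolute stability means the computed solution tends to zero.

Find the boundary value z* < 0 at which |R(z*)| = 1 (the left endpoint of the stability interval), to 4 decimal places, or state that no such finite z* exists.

With y'=λy (z=hλ):
  order 2, 2-stage ⇒ R(z)=1+z+z^2/2
  (e.g. R(-0.78)=0.52420, |R|=0.52420)

Need |R(x)|<1, x<0.
x=-0.78: |R|=0.5242
|R(-1.89)|=0.8960 |R(-1.75)|=0.7812 |R(-1.25)|=0.5312
Bisect:
  x_lo=-2.8742 |R|=2.2563  x_hi=-0.2998 |R|=0.7451
  mid=-1.58699 |R|=0.67228 →hi
  mid=-2.23058 |R|=1.25716 →lo
  mid=-1.90878 |R|=0.91294 →hi
  mid=-2.06968 |R|=1.07211 →lo
  mid=-1.98923 |R|=0.98929 →hi
  mid=-2.02946 |R|=1.02989 →lo
  mid=-2.00935 |R|=1.00939 →lo
  mid=-1.99929 |R|=0.99929 →hi
  mid=-2.00432 |R|=1.00433 →lo
  mid=-2.00180 |R|=1.00181 →lo
  ...
  [-2.00008,-1.99992] ⇒ x*=-2.0000
So |R|<1 on (-2.0000, 0).

z* = -2.0000.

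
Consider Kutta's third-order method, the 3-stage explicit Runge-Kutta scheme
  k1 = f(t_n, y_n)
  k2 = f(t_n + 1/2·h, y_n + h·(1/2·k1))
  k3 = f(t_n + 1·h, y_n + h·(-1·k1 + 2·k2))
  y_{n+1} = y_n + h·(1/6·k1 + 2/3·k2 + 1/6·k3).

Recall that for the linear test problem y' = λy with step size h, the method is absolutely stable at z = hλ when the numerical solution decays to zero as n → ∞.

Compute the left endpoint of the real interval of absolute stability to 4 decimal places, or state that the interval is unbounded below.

z* = -2.5127.

With y'=λy (z=hλ):
  order 3, 3-stage ⇒ R(z)=1+z+z^2/2+z^3/6
  (e.g. R(-1.76)=-0.11983, |R|=0.11983)

Find x<0 with |R(x)|<1.
x=-1.76: |R|=0.1198
|R(-2.86)|=1.6691 |R(-1.47)|=0.0810 |R(-0.76)|=0.4556
Bisect:
  x_lo=-3.3875 |R|=3.1287  x_hi=-0.3267 |R|=0.7209
  mid=-1.85710 |R|=0.20016 →hi
  mid=-2.62232 |R|=1.18946 →lo
  mid=-2.23971 |R|=0.60407 →hi
  mid=-2.43102 |R|=0.87058 →hi
  mid=-2.52667 |R|=1.02304 →lo
  mid=-2.47884 |R|=0.94512 →hi
  mid=-2.50276 |R|=0.98365 →hi
  mid=-2.51471 |R|=1.00324 →lo
  mid=-2.50873 |R|=0.99342 →hi
  ...
  [-2.51284,-2.51266] ⇒ x*=-2.5127
Stable set (-2.5127, 0).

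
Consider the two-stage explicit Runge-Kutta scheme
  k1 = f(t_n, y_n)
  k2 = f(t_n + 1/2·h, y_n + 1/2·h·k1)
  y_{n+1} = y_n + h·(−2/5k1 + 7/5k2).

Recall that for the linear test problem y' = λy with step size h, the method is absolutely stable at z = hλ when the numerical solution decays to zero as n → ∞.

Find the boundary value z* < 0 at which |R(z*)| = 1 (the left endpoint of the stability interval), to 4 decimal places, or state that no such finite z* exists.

left endpoint -1.4286.

With y'=λy (z=hλ):
  k1=λy_n ⇒ h·k1=z·y_n;  k2=λ(1+1/2z)y_n ⇒ h·k2=z(1+1/2z)y_n
  y_{n+1}/y_n = 1 − 2/5z + 7/5z(1+1/2z) = 1 + z + 7/10z²
  so R(z) = 1 + z + 7/10z².

Solve |R(x)|<1 on ℝ⁻.
x=-0.5: |R|=0.6750
R=1: x+7/10x²=0 ⇒ x=−10/7=-1.4286; min R=1−1/(4·7/10)=0.6429>−1
Confirm numerically:
  x=-1.374: |R|=0.94751 <1
  x=-1.194: |R|=0.80395 <1
  x=-0.660: |R|=0.64492 <1
  x=-0.589: |R|=0.65384 <1
  x=-1.969: |R|=1.74487 >1
  x=-1.918: |R|=1.65711 >1
Interval (-1.4286, 0).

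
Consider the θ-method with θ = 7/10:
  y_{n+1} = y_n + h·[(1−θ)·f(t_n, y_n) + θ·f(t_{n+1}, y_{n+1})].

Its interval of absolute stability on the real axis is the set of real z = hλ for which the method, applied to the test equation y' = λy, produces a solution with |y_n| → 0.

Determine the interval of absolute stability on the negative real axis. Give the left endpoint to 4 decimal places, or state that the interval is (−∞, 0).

(−∞, 0) — no finite endpoint.

On y'=λy, z=hλ:
  y_{n+1} = y_n + z·[3/10·y_n + 7/10·y_{n+1}] ⇒ (1 − 7/10z)y_{n+1} = (1 + 3/10z)y_n
  R(z) = (1 + 3/10z)/(1 − 7/10z).

Find x<0 with |R(x)|<1.
x=-0.91: |R|=0.4441
x=-2: |R|=0.1667
x=-10: |R|=0.2500
x=-100: |R|=0.4085
θ=7/10≥1/2 ⇒ |1+3/10x|<|1−7/10x| ∀x<0 ⇒ unbounded interval.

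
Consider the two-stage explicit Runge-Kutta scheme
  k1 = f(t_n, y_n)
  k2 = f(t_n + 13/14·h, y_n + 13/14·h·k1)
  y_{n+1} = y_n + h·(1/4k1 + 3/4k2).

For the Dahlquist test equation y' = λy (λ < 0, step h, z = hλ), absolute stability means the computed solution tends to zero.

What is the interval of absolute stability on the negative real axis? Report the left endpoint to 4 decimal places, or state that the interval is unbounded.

Test eqn y'=λy, z=hλ:
  k1=λy_n ⇒ h·k1=z·y_n;  k2=λ(1+13/14z)y_n ⇒ h·k2=z(1+13/14z)y_n
  y_{n+1}/y_n = 1 + 1/4z + 3/4z(1+13/14z) = 1 + z + 39/56z²
  so R(z) = 1 + z + 39/56z².

Need |R(x)|<1, x<0.
x=-1.27: |R|=0.8533
R=1: x+39/56x²=0 ⇒ x=−56/39=-1.4359; min R=1−1/(4·39/56)=0.6410>−1
Confirm numerically:
  x=-1.380: |R|=0.94628 <1
  x=-1.321: |R|=0.89430 <1
  x=-1.230: |R|=0.82363 <1
  x=-0.841: |R|=0.65157 <1
  x=-1.844: |R|=1.52409 >1
  x=-1.680: |R|=1.28560 >1
  x=-1.589: |R|=1.16943 >1
So |R|<1 on (-1.4359, 0).

(-1.4359, 0).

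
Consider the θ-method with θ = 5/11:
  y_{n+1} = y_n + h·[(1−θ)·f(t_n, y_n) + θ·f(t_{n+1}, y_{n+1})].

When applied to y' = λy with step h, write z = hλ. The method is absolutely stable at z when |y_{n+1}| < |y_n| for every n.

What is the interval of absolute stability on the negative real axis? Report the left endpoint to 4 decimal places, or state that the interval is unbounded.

With y'=λy (z=hλ):
  y_{n+1} = y_n + z·[6/11·y_n + 5/11·y_{n+1}] ⇒ (1 − 5/11z)y_{n+1} = (1 + 6/11z)y_n
  Hence R(z) = (1 + 6/11z)/(1 − 5/11z).

Find x<0 with |R(x)|<1.
x=-1.79: |R|=0.0130
R=−1: 1+6/11x = −1+5/11x ⇒ -1/11x=2 ⇒ x=2/(-1/11)=-22.0000
Confirm numerically:
  x=-21.863: |R|=0.99886 <1
  x=-19.664: |R|=0.97863 <1
  x=-19.396: |R|=0.97588 <1
  x=-11.537: |R|=0.84767 <1
  x=-22.503: |R|=1.00407 >1
  x=-22.087: |R|=1.00072 >1
Stable set (-22.0000, 0).

(-22.0000, 0).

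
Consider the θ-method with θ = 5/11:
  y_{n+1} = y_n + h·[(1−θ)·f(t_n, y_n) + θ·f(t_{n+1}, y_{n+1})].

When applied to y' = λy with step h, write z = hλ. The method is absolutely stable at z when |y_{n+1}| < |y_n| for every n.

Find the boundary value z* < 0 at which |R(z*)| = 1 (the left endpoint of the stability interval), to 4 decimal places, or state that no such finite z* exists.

Test eqn y'=λy, z=hλ:
  y_{n+1} = y_n + z·[6/11·y_n + 5/11·y_{n+1}] ⇒ (1 − 5/11z)y_{n+1} = (1 + 6/11z)y_n
  ⇒ R(z) = (1 + 6/11z)/(1 − 5/11z).

Find x<0 with |R(x)|<1.
x=-0.38: |R|=0.6760
R=−1: 1+6/11x = −1+5/11x ⇒ -1/11x=2 ⇒ x=2/(-1/11)=-22.0000
Confirm numerically:
  x=-14.360: |R|=0.90773 <1
  x=-13.748: |R|=0.89651 <1
  x=-13.209: |R|=0.88590 <1
  x=-22.481: |R|=1.00390 >1
  x=-22.278: |R|=1.00227 >1
  x=-22.218: |R|=1.00179 >1
Interval (-22.0000, 0).

z* = -22.0000.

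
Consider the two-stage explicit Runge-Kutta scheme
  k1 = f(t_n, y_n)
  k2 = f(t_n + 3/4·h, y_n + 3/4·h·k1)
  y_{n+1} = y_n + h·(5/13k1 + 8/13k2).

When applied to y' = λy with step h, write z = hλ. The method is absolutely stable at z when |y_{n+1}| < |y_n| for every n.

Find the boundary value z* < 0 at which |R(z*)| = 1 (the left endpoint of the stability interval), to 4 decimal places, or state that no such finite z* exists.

Test eqn y'=λy, z=hλ:
  k1=λy_n ⇒ h·k1=z·y_n;  k2=λ(1+3/4z)y_n ⇒ h·k2=z(1+3/4z)y_n
  y_{n+1}/y_n = 1 + 5/13z + 8/13z(1+3/4z) = 1 + z + 6/13z²
  R(z) = 1 + z + 6/13z².

Boundary: |R(x)|=1, x<0.
x=-0.91: |R|=0.4722
R=1: x+6/13x²=0 ⇒ x=−13/6=-2.1667; min R=1−1/(4·6/13)=0.4583>−1
Confirm numerically:
  x=-1.273: |R|=0.47494 <1
  x=-1.101: |R|=0.45848 <1
  x=-0.972: |R|=0.46405 <1
  x=-2.480: |R|=1.35865 >1
  x=-2.336: |R|=1.18257 >1
  x=-2.207: |R|=1.04108 >1
So |R|<1 on (-2.1667, 0).

z* = -2.1667.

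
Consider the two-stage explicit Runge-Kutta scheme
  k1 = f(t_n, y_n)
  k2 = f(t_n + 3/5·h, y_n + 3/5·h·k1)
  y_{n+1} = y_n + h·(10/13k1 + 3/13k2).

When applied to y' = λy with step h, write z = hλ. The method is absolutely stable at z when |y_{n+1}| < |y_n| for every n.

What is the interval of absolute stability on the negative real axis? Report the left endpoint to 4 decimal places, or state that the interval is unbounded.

(-7.2222, 0).

On y'=λy, z=hλ:
  k1=λy_n ⇒ h·k1=z·y_n;  k2=λ(1+3/5z)y_n ⇒ h·k2=z(1+3/5z)y_n
  y_{n+1}/y_n = 1 + 10/13z + 3/13z(1+3/5z) = 1 + z + 9/65z²
  ⇒ R(z) = 1 + z + 9/65z².

Need |R(x)|<1, x<0.
x=-0.97: |R|=0.1603
R=1: x+9/65x²=0 ⇒ x=−65/9=-7.2222; min R=1−1/(4·9/65)=-0.8056>−1
Confirm numerically:
  x=-4.680: |R|=0.64736 <1
  x=-4.307: |R|=0.73850 <1
  x=-3.571: |R|=0.80533 <1
  x=-3.261: |R|=0.78858 <1
  x=-7.612: |R|=1.41081 >1
  x=-7.250: |R|=1.02788 >1
Stable set (-7.2222, 0).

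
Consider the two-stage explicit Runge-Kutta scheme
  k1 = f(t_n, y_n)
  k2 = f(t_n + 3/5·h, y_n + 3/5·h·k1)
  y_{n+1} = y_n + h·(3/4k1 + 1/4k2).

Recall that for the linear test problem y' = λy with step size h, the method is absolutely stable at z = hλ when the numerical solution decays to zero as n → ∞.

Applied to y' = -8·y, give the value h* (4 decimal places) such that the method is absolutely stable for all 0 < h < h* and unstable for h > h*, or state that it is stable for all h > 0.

(-6.6667,0); λ=-8 ⇒ h* = (20/3)/8 = 0.8333.

Test eqn y'=λy, z=hλ:
  k1=λy_n ⇒ h·k1=z·y_n;  k2=λ(1+3/5z)y_n ⇒ h·k2=z(1+3/5z)y_n
  y_{n+1}/y_n = 1 + 3/4z + 1/4z(1+3/5z) = 1 + z + 3/20z²
  R(z) = 1 + z + 3/20z².

Solve |R(x)|<1 on ℝ⁻.
x=-1.42: |R|=0.1175
R=1: x+3/20x²=0 ⇒ x=−20/3=-6.6667; min R=1−1/(4·3/20)=-0.6667>−1
Confirm numerically:
  x=-5.358: |R|=0.05178 <1
  x=-3.358: |R|=0.66658 <1
  x=-3.023: |R|=0.65222 <1
  x=-7.155: |R|=1.52410 >1
  x=-6.888: |R|=1.22868 >1
  x=-6.795: |R|=1.13080 >1
So |R|<1 on (-6.6667, 0).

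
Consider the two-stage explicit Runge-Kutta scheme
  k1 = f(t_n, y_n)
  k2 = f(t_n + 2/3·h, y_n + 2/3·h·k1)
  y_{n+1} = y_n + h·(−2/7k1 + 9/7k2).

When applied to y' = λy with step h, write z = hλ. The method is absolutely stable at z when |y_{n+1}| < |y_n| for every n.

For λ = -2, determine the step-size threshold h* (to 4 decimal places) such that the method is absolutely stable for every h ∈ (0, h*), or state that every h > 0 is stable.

(-1.1667,0); λ=-2 ⇒ h* = (7/6)/2 = 0.5833.

Set f=λy, z=hλ:
  k1=λy_n ⇒ h·k1=z·y_n;  k2=λ(1+2/3z)y_n ⇒ h·k2=z(1+2/3z)y_n
  y_{n+1}/y_n = 1 − 2/7z + 9/7z(1+2/3z) = 1 + z + 6/7z²
  so R(z) = 1 + z + 6/7z².

Find x<0 with |R(x)|<1.
x=-0.59: |R|=0.7084
R=1: x+6/7x²=0 ⇒ x=−7/6=-1.1667; min R=1−1/(4·6/7)=0.7083>−1
Confirm numerically:
  x=-1.078: |R|=0.91807 <1
  x=-1.044: |R|=0.89023 <1
  x=-0.853: |R|=0.77066 <1
  x=-1.650: |R|=1.68357 >1
  x=-1.380: |R|=1.25234 >1
Stable set (-1.1667, 0).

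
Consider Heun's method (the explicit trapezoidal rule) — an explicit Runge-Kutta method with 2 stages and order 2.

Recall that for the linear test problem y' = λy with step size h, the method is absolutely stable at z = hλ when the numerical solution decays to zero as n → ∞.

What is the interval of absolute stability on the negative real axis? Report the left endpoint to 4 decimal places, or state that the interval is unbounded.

(-2.0000, 0).

Test eqn y'=λy, z=hλ:
  order 2, 2-stage ⇒ R(z)=1+z+z^2/2
  (e.g. R(-0.92)=0.50320, |R|=0.50320)

Find x<0 with |R(x)|<1.
x=-0.92: |R|=0.5032
|R(-1.56)|=0.6568 |R(-0.81)|=0.5181 |R(-0.66)|=0.5578
Bisect:
  x_lo=-2.5650 |R|=1.7246  x_hi=-0.0750 |R|=0.9278
  mid=-1.31999 |R|=0.55120 →hi
  mid=-1.94250 |R|=0.94416 →hi
  mid=-2.25376 |R|=1.28596 →lo
  mid=-2.09813 |R|=1.10295 →lo
  mid=-2.02032 |R|=1.02052 →lo
  mid=-1.98141 |R|=0.98158 →hi
  mid=-2.00086 |R|=1.00086 →lo
  mid=-1.99114 |R|=0.99118 →hi
  mid=-1.99600 |R|=0.99601 →hi
  mid=-1.99843 |R|=0.99843 →hi
  ...
  [-2.00010,-1.99995] ⇒ x*=-2.0000
Stable set (-2.0000, 0).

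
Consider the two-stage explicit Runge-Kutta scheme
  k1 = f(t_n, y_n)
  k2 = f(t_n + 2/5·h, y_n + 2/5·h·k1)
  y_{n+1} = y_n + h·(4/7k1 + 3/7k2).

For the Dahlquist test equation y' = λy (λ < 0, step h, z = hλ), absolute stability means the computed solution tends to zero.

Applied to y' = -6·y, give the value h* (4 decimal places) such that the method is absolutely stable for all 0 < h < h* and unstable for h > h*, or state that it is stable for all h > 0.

(-5.8333,0); λ=-6 ⇒ h* = (35/6)/6 = 0.9722.

With y'=λy (z=hλ):
  k1=λy_n ⇒ h·k1=z·y_n;  k2=λ(1+2/5z)y_n ⇒ h·k2=z(1+2/5z)y_n
  y_{n+1}/y_n = 1 + 4/7z + 3/7z(1+2/5z) = 1 + z + 6/35z²
  Hence R(z) = 1 + z + 6/35z².

Boundary: |R(x)|=1, x<0.
x=-0.51: |R|=0.5346
R=1: x+6/35x²=0 ⇒ x=−35/6=-5.8333; min R=1−1/(4·6/35)=-0.4583>−1
Confirm numerically:
  x=-4.571: |R|=0.01084 <1
  x=-4.137: |R|=0.20304 <1
  x=-3.878: |R|=0.29991 <1
  x=-2.562: |R|=0.43677 <1
  x=-6.390: |R|=1.60979 >1
  x=-6.339: |R|=1.54950 >1
So |R|<1 on (-5.8333, 0).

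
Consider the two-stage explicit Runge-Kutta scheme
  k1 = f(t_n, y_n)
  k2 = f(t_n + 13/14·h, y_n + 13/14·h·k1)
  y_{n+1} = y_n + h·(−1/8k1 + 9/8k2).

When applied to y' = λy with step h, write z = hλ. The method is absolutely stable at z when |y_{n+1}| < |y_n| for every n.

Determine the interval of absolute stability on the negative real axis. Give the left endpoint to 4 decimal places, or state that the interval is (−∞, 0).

On y'=λy, z=hλ:
  k1=λy_n ⇒ h·k1=z·y_n;  k2=λ(1+13/14z)y_n ⇒ h·k2=z(1+13/14z)y_n
  y_{n+1}/y_n = 1 − 1/8z + 9/8z(1+13/14z) = 1 + z + 117/112z²
  so R(z) = 1 + z + 117/112z².

Need |R(x)|<1, x<0.
x=-0.91: |R|=0.9551
R=1: x+117/112x²=0 ⇒ x=−112/117=-0.9573; min R=1−1/(4·117/112)=0.7607>−1
Confirm numerically:
  x=-0.932: |R|=0.97540 <1
  x=-0.854: |R|=0.90787 <1
  x=-0.820: |R|=0.88242 <1
  x=-0.812: |R|=0.87678 <1
  x=-1.108: |R|=1.17447 >1
  x=-1.019: |R|=1.06572 >1
So |R|<1 on (-0.9573, 0).

z∈(-0.9573,0).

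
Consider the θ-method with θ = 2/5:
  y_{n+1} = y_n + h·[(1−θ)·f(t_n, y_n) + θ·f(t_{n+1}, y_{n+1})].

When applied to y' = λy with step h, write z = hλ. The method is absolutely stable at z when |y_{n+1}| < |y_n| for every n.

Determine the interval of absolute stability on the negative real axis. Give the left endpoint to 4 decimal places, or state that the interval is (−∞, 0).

(-10.0000, 0).

Test eqn y'=λy, z=hλ:
  y_{n+1} = y_n + z·[3/5·y_n + 2/5·y_{n+1}] ⇒ (1 − 2/5z)y_{n+1} = (1 + 3/5z)y_n
  ⇒ R(z) = (1 + 3/5z)/(1 − 2/5z).

Need |R(x)|<1, x<0.
x=-1.76: |R|=0.0329
R=−1: 1+3/5x = −1+2/5x ⇒ -1/5x=2 ⇒ x=2/(-1/5)=-10.0000
Confirm numerically:
  x=-5.583: |R|=0.72677 <1
  x=-5.216: |R|=0.68999 <1
  x=-4.507: |R|=0.60803 <1
  x=-10.528: |R|=1.02026 >1
  x=-10.269: |R|=1.01053 >1
  x=-10.145: |R|=1.00573 >1
Interval (-10.0000, 0).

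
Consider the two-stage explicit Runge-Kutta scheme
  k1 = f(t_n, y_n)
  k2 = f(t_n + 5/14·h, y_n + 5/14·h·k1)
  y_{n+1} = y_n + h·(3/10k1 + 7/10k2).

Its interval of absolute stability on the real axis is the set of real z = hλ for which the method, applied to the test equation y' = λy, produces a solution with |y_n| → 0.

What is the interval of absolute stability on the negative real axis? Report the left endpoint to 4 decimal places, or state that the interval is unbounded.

z∈(-4.0000,0).

With y'=λy (z=hλ):
  k1=λy_n ⇒ h·k1=z·y_n;  k2=λ(1+5/14z)y_n ⇒ h·k2=z(1+5/14z)y_n
  y_{n+1}/y_n = 1 + 3/10z + 7/10z(1+5/14z) = 1 + z + 1/4z²
  ⇒ R(z) = 1 + z + 1/4z².

Solve |R(x)|<1 on ℝ⁻.
x=-0.82: |R|=0.3481
R=1: x+1/4x²=0 ⇒ x=−4=-4.0000; min R=1−1/(4·1/4)=0.0000>−1
Confirm numerically:
  x=-3.202: |R|=0.36120 <1
  x=-2.400: |R|=0.04000 <1
  x=-2.321: |R|=0.02576 <1
  x=-1.813: |R|=0.00874 <1
  x=-4.375: |R|=1.41016 >1
  x=-4.340: |R|=1.36890 >1
  x=-4.102: |R|=1.10460 >1
So |R|<1 on (-4.0000, 0).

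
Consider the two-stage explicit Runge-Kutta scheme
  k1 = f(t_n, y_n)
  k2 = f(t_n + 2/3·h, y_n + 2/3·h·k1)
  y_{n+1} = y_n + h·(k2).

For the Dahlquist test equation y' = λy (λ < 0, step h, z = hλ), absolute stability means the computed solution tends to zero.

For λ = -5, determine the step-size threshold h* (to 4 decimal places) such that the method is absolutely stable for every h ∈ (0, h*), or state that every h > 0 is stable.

With y'=λy (z=hλ):
  k1=λy_n ⇒ h·k1=z·y_n;  k2=λ(1+2/3z)y_n ⇒ h·k2=z(1+2/3z)y_n
  y_{n+1}/y_n = 1 + z(1+2/3z) = 1 + z + 2/3z²
  R(z) = 1 + z + 2/3z².

Find x<0 with |R(x)|<1.
x=-1.57: |R|=1.0733
R=1: x+2/3x²=0 ⇒ x=−3/2=-1.5000; min R=1−1/(4·2/3)=0.6250>−1
Confirm numerically:
  x=-0.915: |R|=0.64315 <1
  x=-0.876: |R|=0.63558 <1
  x=-0.695: |R|=0.62702 <1
  x=-2.073: |R|=1.79189 >1
  x=-1.755: |R|=1.29835 >1
  x=-1.711: |R|=1.24068 >1
Stable set (-1.5000, 0).

(-1.5000,0); λ=-5 ⇒ h* = (3/2)/5 = 0.3000.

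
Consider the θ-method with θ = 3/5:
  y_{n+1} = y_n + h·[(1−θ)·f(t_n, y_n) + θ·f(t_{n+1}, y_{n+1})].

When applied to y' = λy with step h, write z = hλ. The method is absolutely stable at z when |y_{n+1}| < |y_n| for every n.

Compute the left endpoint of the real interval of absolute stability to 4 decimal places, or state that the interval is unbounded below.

Set f=λy, z=hλ:
  y_{n+1} = y_n + z·[2/5·y_n + 3/5·y_{n+1}] ⇒ (1 − 3/5z)y_{n+1} = (1 + 2/5z)y_n
  ⇒ R(z) = (1 + 2/5z)/(1 − 3/5z).

Solve |R(x)|<1 on ℝ⁻.
x=-0.75: |R|=0.4828
x=-2: |R|=0.0909
x=-10: |R|=0.4286
x=-100: |R|=0.6393
θ=3/5≥1/2 ⇒ |1+2/5x|<|1−3/5x| ∀x<0 ⇒ stable on all of ℝ⁻.

unbounded; (−∞, 0).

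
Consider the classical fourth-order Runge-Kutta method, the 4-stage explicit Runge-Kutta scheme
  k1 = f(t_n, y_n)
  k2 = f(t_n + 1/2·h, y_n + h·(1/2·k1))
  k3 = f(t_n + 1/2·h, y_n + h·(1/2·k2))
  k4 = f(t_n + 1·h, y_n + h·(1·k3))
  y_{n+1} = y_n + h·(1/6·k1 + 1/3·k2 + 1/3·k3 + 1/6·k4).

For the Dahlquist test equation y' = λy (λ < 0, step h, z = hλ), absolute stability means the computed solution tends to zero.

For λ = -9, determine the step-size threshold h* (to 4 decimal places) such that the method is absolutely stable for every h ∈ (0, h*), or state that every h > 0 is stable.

(-2.7853,0); λ=-9 ⇒ h* = 0.3095.

With y'=λy (z=hλ):
  order 4, 4-stage ⇒ R(z)=1+z+z^2/2+z^3/6+z^4/24
  (e.g. R(-0.71)=0.49299, |R|=0.49299)

Find x<0 with |R(x)|<1.
x=-0.71: |R|=0.4930
|R(-2.74)|=0.9338 |R(-2.23)|=0.4386 |R(-1.12)|=0.3386
Bisect:
  x_lo=-3.3093 |R|=2.1234  x_hi=-0.1131 |R|=0.8930
  mid=-1.71122 |R|=0.27505 →hi
  mid=-2.51026 |R|=0.65857 →hi
  mid=-2.90978 |R|=1.20450 →lo
  mid=-2.71002 |R|=0.89232 →hi
  mid=-2.80990 |R|=1.03774 →lo
  mid=-2.75996 |R|=0.96247 →hi
  mid=-2.78493 |R|=0.99945 →hi
  mid=-2.79742 |R|=1.01843 →lo
  mid=-2.79117 |R|=1.00890 →lo
  mid=-2.78805 |R|=1.00417 →lo
  ...
  [-2.78532,-2.78513] ⇒ x*=-2.7853
Stable set (-2.7853, 0).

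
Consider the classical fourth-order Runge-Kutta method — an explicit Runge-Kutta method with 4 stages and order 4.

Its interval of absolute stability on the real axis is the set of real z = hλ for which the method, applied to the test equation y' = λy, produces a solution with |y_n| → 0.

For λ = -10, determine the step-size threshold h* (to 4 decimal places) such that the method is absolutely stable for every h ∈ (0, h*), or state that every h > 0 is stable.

Set f=λy, z=hλ:
  order 4, 4-stage ⇒ R(z)=1+z+z^2/2+z^3/6+z^4/24
  (e.g. R(-1.69)=0.27347, |R|=0.27347)

Find x<0 with |R(x)|<1.
x=-1.69: |R|=0.2735
|R(-2.96)|=1.2970 |R(-2.36)|=0.5266 |R(-1.51)|=0.2728
Bisect:
  x_lo=-3.5819 |R|=3.0326  x_hi=-0.3671 |R|=0.6928
  mid=-1.97449 |R|=0.32515 →hi
  mid=-2.77820 |R|=0.98936 →hi
  mid=-3.18005 |R|=1.77762 →lo
  mid=-2.97913 |R|=1.33379 →lo
  mid=-2.87866 |R|=1.15014 →lo
  mid=-2.82843 |R|=1.06701 →lo
  mid=-2.80331 |R|=1.02751 →lo
  mid=-2.79076 |R|=1.00827 →lo
  mid=-2.78448 |R|=0.99877 →hi
  mid=-2.78762 |R|=1.00351 →lo
  ...
  [-2.78546,-2.78526] ⇒ x*=-2.7853
Interval (-2.7853, 0).

(-2.7853,0); λ=-10 ⇒ h* = 0.2785.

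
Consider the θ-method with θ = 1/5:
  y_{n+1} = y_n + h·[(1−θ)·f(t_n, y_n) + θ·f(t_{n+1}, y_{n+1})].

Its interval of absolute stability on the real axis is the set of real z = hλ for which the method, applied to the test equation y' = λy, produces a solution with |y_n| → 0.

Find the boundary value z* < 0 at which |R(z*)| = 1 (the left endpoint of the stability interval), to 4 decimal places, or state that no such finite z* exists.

z* = -3.3333.

Set f=λy, z=hλ:
  y_{n+1} = y_n + z·[4/5·y_n + 1/5·y_{n+1}] ⇒ (1 − 1/5z)y_{n+1} = (1 + 4/5z)y_n
  R(z) = (1 + 4/5z)/(1 − 1/5z).

Find x<0 with |R(x)|<1.
x=-1.19: |R|=0.0388
R=−1: 1+4/5x = −1+1/5x ⇒ -3/5x=2 ⇒ x=2/(-3/5)=-3.3333
Confirm numerically:
  x=-3.114: |R|=0.91891 <1
  x=-2.574: |R|=0.69923 <1
  x=-2.083: |R|=0.47042 <1
  x=-3.916: |R|=1.19605 >1
  x=-3.858: |R|=1.17769 >1
  x=-3.616: |R|=1.09842 >1
Interval (-3.3333, 0).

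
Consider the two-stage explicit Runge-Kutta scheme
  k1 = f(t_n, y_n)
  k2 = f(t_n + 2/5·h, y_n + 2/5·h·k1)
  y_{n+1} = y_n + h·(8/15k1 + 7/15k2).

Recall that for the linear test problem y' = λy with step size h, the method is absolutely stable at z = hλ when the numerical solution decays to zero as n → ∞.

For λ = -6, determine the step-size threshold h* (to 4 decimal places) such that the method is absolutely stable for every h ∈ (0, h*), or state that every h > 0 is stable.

With y'=λy (z=hλ):
  k1=λy_n ⇒ h·k1=z·y_n;  k2=λ(1+2/5z)y_n ⇒ h·k2=z(1+2/5z)y_n
  y_{n+1}/y_n = 1 + 8/15z + 7/15z(1+2/5z) = 1 + z + 14/75z²
  ⇒ R(z) = 1 + z + 14/75z².

Need |R(x)|<1, x<0.
x=-1.6: |R|=0.1221
R=1: x+14/75x²=0 ⇒ x=−75/14=-5.3571; min R=1−1/(4·14/75)=-0.3393>−1
Confirm numerically:
  x=-3.395: |R|=0.24348 <1
  x=-3.347: |R|=0.25588 <1
  x=-2.787: |R|=0.33709 <1
  x=-5.775: |R|=1.45045 >1
  x=-5.633: |R|=1.29006 >1
Stable set (-5.3571, 0).

(-5.3571,0); λ=-6 ⇒ h* = (75/14)/6 = 0.8929.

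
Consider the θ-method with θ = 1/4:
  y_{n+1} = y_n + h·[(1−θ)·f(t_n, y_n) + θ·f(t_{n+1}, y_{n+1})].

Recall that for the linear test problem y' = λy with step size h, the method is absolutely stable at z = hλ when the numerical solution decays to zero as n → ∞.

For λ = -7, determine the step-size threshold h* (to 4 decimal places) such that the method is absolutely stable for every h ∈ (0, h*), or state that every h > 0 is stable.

(-4.0000,0); λ=-7 ⇒ h* = (4)/7 = 0.5714.

Test eqn y'=λy, z=hλ:
  y_{n+1} = y_n + z·[3/4·y_n + 1/4·y_{n+1}] ⇒ (1 − 1/4z)y_{n+1} = (1 + 3/4z)y_n
  ⇒ R(z) = (1 + 3/4z)/(1 − 1/4z).

Boundary: |R(x)|=1, x<0.
x=-1.56: |R|=0.1223
R=−1: 1+3/4x = −1+1/4x ⇒ -1/2x=2 ⇒ x=2/(-1/2)=-4.0000
Confirm numerically:
  x=-3.866: |R|=0.96593 <1
  x=-3.335: |R|=0.81868 <1
  x=-2.153: |R|=0.39964 <1
  x=-1.913: |R|=0.29410 <1
  x=-4.182: |R|=1.04449 >1
  x=-4.144: |R|=1.03536 >1
So |R|<1 on (-4.0000, 0).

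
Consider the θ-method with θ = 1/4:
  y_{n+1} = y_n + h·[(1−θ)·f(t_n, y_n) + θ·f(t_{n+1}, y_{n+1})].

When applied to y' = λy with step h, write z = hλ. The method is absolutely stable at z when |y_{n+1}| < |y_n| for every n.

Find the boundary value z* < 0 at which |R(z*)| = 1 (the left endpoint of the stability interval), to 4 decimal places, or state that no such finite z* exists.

left endpoint -4.0000.

With y'=λy (z=hλ):
  y_{n+1} = y_n + z·[3/4·y_n + 1/4·y_{n+1}] ⇒ (1 − 1/4z)y_{n+1} = (1 + 3/4z)y_n
  Hence R(z) = (1 + 3/4z)/(1 − 1/4z).

Boundary: |R(x)|=1, x<0.
x=-0.98: |R|=0.2129
R=−1: 1+3/4x = −1+1/4x ⇒ -1/2x=2 ⇒ x=2/(-1/2)=-4.0000
Confirm numerically:
  x=-3.403: |R|=0.83871 <1
  x=-2.327: |R|=0.47116 <1
  x=-2.107: |R|=0.38006 <1
  x=-1.646: |R|=0.16614 <1
  x=-4.217: |R|=1.05282 >1
  x=-4.077: |R|=1.01907 >1
Stable set (-4.0000, 0).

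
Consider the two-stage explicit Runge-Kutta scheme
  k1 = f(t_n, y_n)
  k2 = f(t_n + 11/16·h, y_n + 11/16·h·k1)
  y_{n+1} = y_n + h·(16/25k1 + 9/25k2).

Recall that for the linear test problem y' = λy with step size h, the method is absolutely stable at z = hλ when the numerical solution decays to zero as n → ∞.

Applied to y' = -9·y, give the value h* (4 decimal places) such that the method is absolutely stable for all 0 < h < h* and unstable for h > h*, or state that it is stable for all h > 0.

(-4.0404,0); λ=-9 ⇒ h* = (400/99)/9 = 0.4489.

With y'=λy (z=hλ):
  k1=λy_n ⇒ h·k1=z·y_n;  k2=λ(1+11/16z)y_n ⇒ h·k2=z(1+11/16z)y_n
  y_{n+1}/y_n = 1 + 16/25z + 9/25z(1+11/16z) = 1 + z + 99/400z²
  Hence R(z) = 1 + z + 99/400z².

Find x<0 with |R(x)|<1.
x=-0.8: |R|=0.3584
R=1: x+99/400x²=0 ⇒ x=−400/99=-4.0404; min R=1−1/(4·99/400)=-0.0101>−1
Confirm numerically:
  x=-3.915: |R|=0.87849 <1
  x=-3.807: |R|=0.78008 <1
  x=-2.740: |R|=0.11813 <1
  x=-4.273: |R|=1.24599 >1
  x=-4.221: |R|=1.18867 >1
Interval (-4.0404, 0).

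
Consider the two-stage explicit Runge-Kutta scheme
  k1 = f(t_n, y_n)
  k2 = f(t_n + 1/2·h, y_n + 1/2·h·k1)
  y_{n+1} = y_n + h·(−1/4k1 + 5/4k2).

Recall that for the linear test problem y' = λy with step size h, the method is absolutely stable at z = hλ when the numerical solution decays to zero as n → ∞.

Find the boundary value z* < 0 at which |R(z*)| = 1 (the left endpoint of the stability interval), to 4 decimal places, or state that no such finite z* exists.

On y'=λy, z=hλ:
  k1=λy_n ⇒ h·k1=z·y_n;  k2=λ(1+1/2z)y_n ⇒ h·k2=z(1+1/2z)y_n
  y_{n+1}/y_n = 1 − 1/4z + 5/4z(1+1/2z) = 1 + z + 5/8z²
  R(z) = 1 + z + 5/8z².

Find x<0 with |R(x)|<1.
x=-0.53: |R|=0.6456
R=1: x+5/8x²=0 ⇒ x=−8/5=-1.6000; min R=1−1/(4·5/8)=0.6000>−1
Confirm numerically:
  x=-1.572: |R|=0.97249 <1
  x=-1.554: |R|=0.95532 <1
  x=-1.433: |R|=0.85043 <1
  x=-2.194: |R|=1.81452 >1
  x=-1.696: |R|=1.10176 >1
  x=-1.640: |R|=1.04100 >1
So |R|<1 on (-1.6000, 0).

left endpoint -1.6000.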